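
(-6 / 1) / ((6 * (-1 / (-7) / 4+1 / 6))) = -84 / 17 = -4.94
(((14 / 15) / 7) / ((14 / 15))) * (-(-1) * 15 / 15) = 1 / 7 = 0.14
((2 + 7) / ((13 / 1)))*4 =36 / 13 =2.77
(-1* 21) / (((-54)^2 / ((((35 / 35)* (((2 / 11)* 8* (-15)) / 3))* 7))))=980 / 2673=0.37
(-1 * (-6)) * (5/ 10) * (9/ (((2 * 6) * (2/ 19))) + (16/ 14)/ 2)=1293/ 56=23.09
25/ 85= 0.29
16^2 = 256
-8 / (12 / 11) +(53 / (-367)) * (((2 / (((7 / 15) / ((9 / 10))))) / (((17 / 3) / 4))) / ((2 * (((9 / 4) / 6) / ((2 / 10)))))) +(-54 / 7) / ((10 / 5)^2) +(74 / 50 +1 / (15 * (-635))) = -6561637469 / 831970650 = -7.89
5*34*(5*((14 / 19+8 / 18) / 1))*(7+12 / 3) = 1888700 / 171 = 11045.03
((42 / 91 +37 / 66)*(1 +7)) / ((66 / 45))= 8770 / 1573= 5.58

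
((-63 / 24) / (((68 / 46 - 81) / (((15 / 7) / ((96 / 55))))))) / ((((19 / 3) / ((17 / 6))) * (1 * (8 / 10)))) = 1612875 / 71170048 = 0.02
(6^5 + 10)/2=3893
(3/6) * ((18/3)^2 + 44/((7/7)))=40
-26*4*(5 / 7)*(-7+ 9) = -1040 / 7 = -148.57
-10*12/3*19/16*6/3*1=-95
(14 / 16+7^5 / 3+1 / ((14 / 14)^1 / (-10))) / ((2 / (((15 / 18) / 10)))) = 134237 / 576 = 233.05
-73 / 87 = -0.84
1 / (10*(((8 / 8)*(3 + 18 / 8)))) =2 / 105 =0.02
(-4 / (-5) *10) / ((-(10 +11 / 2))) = -16 / 31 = -0.52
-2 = -2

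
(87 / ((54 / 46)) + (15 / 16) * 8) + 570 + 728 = 24833 / 18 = 1379.61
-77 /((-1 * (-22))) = -7 /2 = -3.50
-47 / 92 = -0.51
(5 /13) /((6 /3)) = 5 /26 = 0.19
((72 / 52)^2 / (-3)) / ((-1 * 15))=36 / 845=0.04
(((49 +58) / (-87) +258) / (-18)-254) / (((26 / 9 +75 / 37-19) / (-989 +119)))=-15543811 / 938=-16571.23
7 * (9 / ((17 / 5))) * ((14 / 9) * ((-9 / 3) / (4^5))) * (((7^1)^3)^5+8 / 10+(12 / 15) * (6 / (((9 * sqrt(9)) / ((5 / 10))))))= -10468373129426275 / 26112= -400902769968.84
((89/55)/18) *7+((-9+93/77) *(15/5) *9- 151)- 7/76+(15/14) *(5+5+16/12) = -8348107/23940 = -348.71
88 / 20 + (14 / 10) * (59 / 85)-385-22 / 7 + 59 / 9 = -10073171 / 26775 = -376.22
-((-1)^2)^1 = -1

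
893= 893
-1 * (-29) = 29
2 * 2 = 4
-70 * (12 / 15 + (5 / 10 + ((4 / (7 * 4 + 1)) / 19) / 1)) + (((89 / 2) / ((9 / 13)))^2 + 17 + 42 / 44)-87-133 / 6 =7754732065 / 1963764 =3948.91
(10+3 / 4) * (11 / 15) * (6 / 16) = 473 / 160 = 2.96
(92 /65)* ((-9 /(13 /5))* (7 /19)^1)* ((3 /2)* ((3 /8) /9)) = -1449 /12844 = -0.11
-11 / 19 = -0.58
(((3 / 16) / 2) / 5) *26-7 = -521 / 80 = -6.51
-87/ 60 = -29/ 20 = -1.45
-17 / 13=-1.31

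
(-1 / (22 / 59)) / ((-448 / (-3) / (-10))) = 0.18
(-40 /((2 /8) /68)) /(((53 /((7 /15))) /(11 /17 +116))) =-592256 /53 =-11174.64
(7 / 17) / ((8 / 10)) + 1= 1.51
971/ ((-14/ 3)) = -208.07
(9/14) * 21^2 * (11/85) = 6237/170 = 36.69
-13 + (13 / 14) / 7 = -1261 / 98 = -12.87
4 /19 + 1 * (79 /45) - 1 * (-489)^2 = -239119.03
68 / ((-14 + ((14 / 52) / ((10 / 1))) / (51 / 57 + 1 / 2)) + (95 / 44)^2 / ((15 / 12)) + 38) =2.45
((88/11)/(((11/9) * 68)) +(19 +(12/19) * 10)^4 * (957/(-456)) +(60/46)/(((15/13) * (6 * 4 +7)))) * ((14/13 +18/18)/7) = -61470369294500137599/240342470199832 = -255761.58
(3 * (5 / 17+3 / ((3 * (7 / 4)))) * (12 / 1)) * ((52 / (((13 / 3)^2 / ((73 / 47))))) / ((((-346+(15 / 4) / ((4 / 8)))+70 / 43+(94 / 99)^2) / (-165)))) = 271049035780512 / 4118017815275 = 65.82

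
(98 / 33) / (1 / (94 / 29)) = 9.63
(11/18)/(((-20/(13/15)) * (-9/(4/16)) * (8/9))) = 143/172800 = 0.00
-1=-1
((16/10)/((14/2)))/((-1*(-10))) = 4/175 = 0.02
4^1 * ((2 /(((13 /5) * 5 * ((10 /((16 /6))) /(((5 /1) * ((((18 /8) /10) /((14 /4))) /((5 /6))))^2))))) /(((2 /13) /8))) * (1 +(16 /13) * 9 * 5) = 5699808 /79625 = 71.58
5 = 5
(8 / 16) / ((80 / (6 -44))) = -19 / 80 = -0.24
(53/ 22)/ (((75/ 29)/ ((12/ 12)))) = 1537/ 1650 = 0.93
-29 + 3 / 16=-461 / 16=-28.81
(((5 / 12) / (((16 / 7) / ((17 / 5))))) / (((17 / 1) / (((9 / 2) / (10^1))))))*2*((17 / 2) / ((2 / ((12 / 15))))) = 0.11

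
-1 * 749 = -749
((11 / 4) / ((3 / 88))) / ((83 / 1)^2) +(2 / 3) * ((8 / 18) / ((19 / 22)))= 1253846 / 3534057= 0.35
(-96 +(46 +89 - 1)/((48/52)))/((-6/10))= -1475/18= -81.94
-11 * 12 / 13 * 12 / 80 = -99 / 65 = -1.52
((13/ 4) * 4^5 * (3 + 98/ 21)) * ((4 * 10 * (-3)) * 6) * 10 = -183705600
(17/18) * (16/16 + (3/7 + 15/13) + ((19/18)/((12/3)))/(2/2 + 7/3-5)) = 2.29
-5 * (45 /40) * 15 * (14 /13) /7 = -675 /52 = -12.98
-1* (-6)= 6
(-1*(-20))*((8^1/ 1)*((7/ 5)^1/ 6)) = 112/ 3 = 37.33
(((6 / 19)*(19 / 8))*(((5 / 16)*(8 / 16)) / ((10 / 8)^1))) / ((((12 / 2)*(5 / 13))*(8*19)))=13 / 48640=0.00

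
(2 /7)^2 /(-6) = -2 /147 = -0.01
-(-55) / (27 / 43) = 2365 / 27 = 87.59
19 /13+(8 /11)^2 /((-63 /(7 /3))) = 61241 /42471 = 1.44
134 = 134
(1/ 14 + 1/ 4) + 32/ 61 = 1445/ 1708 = 0.85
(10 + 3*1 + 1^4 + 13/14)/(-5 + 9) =209/56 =3.73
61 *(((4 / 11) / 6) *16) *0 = 0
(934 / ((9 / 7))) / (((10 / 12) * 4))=3269 / 15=217.93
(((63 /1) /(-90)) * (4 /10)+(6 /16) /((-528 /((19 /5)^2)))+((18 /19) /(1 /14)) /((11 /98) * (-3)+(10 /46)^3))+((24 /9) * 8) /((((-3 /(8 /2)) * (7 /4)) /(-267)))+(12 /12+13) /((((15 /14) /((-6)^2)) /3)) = 31217604408574597 /5467092892800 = 5710.09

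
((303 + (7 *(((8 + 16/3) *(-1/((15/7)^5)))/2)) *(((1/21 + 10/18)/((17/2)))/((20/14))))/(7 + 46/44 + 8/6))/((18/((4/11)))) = 422374856908/647263153125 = 0.65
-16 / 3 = -5.33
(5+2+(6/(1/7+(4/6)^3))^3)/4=1462276613/2287148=639.34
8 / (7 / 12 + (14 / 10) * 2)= 480 / 203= 2.36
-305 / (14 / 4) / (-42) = 305 / 147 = 2.07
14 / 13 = 1.08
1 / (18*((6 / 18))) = 1 / 6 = 0.17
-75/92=-0.82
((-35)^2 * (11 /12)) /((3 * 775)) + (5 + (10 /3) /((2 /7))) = 19139 /1116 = 17.15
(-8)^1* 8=-64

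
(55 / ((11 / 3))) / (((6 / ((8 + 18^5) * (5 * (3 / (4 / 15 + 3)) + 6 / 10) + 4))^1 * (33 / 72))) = 28842499824 / 539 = 53511131.40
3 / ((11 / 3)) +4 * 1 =53 / 11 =4.82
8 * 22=176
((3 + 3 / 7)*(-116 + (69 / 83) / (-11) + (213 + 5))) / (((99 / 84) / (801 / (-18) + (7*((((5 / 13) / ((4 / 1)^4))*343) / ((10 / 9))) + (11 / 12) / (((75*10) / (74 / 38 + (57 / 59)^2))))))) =-633686591242572011 / 51810250206000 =-12230.91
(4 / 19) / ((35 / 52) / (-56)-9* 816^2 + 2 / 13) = -0.00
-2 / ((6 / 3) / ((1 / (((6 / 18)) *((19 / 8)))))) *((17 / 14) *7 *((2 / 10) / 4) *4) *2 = -408 / 95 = -4.29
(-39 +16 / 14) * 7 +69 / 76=-20071 / 76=-264.09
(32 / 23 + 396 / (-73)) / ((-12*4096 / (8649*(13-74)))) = -297736059 / 6877184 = -43.29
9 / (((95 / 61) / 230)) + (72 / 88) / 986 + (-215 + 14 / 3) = 691682471 / 618222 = 1118.83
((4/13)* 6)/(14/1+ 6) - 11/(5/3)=-423/65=-6.51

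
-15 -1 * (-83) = 68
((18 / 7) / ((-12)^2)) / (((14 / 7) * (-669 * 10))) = -0.00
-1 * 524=-524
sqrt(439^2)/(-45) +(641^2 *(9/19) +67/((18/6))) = 166417559/855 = 194640.42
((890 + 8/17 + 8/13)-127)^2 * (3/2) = 85544138307/97682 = 875741.06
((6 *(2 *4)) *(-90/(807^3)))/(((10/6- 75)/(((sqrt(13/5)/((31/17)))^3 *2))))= 3065712 *sqrt(65)/159468392110225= 0.00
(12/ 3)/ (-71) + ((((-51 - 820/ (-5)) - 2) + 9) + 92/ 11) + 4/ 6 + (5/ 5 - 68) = 145205/ 2343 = 61.97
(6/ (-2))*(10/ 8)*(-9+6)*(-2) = -45/ 2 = -22.50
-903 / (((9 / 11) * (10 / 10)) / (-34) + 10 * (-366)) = 112574 / 456283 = 0.25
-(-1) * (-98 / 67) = -1.46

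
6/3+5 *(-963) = -4813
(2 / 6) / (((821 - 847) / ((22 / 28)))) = -11 / 1092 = -0.01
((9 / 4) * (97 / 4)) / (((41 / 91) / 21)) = 1668303 / 656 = 2543.14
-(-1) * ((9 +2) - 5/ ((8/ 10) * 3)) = 107/ 12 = 8.92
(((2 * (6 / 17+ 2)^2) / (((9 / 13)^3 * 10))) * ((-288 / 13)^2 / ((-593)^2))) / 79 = 4259840 / 72256484871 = 0.00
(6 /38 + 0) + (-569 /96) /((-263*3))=238043 /1439136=0.17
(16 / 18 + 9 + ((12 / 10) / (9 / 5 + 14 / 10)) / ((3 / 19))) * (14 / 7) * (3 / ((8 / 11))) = 101.18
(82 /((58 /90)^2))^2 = 27572602500 /707281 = 38983.94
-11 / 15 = -0.73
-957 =-957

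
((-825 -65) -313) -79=-1282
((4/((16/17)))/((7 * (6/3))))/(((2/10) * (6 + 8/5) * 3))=425/6384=0.07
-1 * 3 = -3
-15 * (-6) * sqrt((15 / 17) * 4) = 180 * sqrt(255) / 17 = 169.08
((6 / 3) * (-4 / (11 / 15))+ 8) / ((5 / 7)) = -224 / 55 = -4.07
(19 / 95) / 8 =1 / 40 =0.02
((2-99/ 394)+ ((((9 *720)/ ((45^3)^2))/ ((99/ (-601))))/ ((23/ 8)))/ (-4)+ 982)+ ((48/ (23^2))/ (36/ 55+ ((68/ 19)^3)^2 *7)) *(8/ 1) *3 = 3960636052598084744439808339651/ 4026064105903604604516393750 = 983.75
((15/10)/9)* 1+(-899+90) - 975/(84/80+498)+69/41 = -220734931/272814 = -809.10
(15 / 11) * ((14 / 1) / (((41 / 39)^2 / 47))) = 15012270 / 18491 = 811.87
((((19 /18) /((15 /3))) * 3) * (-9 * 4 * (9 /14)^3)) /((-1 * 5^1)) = 41553 /34300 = 1.21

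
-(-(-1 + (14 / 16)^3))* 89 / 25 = -15041 / 12800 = -1.18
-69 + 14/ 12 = -407/ 6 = -67.83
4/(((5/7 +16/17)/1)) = 476/197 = 2.42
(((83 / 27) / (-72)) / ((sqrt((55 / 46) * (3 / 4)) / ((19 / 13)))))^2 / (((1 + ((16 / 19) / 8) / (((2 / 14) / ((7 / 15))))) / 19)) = 20648971487 / 336341686824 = 0.06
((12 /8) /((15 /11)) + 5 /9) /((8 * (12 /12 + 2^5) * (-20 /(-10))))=149 /47520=0.00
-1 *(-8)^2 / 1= -64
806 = 806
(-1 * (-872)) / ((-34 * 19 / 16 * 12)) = -1744 / 969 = -1.80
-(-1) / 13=1 / 13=0.08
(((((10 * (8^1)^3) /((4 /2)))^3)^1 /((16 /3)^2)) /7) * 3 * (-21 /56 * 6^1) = -3981312000 /7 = -568758857.14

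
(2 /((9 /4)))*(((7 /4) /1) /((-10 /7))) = -49 /45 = -1.09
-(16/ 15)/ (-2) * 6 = 16/ 5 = 3.20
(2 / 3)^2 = 4 / 9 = 0.44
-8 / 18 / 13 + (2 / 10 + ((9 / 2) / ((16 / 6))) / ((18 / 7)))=15389 / 18720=0.82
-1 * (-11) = 11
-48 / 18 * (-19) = 152 / 3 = 50.67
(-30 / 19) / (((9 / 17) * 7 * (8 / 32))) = -680 / 399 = -1.70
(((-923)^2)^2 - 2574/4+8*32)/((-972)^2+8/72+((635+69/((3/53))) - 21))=13064094371763/17039108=766712.34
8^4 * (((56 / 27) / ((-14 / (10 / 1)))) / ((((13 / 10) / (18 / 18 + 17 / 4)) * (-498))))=1433600 / 29133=49.21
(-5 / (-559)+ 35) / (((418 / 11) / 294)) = 151410 / 559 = 270.86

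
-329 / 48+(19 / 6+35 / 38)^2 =512317 / 51984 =9.86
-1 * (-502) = 502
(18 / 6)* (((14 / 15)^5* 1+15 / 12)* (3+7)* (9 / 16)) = 5948171 / 180000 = 33.05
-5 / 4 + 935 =3735 / 4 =933.75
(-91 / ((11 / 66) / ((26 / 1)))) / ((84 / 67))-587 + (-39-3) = -11952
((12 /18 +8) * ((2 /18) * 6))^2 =2704 /81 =33.38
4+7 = 11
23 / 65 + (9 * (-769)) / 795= -28772 / 3445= -8.35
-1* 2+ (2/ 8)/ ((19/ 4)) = -37/ 19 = -1.95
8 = 8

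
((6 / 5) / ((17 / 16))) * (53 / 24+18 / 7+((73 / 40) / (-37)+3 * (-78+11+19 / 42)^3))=-998547.67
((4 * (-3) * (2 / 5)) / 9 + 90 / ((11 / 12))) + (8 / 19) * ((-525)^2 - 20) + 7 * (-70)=362568578 / 3135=115651.86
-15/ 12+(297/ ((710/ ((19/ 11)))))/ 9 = -1661/ 1420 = -1.17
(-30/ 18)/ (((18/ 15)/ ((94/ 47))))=-25/ 9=-2.78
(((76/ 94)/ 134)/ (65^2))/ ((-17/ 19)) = -0.00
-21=-21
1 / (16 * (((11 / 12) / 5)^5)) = 48600000 / 161051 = 301.77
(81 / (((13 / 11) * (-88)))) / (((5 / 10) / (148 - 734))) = 23733 / 26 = 912.81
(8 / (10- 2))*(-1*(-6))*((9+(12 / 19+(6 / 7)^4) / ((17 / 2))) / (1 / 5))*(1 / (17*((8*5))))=21259737 / 52735564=0.40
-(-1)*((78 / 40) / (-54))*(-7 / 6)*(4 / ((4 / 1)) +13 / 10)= 2093 / 21600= 0.10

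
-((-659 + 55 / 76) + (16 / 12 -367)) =1023.94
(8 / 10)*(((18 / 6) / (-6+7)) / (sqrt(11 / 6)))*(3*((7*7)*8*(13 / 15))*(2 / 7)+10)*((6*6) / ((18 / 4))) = 144576*sqrt(66) / 275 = 4271.06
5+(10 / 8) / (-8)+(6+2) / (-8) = 123 / 32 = 3.84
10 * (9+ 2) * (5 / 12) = 45.83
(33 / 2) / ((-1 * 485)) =-0.03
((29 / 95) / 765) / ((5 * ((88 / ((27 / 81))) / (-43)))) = -1247 / 95931000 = -0.00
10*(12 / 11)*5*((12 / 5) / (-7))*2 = -2880 / 77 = -37.40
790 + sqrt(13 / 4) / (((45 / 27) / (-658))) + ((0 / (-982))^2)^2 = 790 - 987 * sqrt(13) / 5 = 78.26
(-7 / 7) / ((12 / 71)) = -71 / 12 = -5.92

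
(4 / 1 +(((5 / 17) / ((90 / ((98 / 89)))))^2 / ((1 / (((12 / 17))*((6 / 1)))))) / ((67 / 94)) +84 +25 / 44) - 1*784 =-718044359705693 / 1032515942436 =-695.43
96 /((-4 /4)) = -96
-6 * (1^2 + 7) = -48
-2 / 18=-1 / 9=-0.11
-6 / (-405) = 2 / 135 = 0.01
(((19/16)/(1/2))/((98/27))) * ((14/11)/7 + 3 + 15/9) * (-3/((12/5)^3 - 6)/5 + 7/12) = 282435/175714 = 1.61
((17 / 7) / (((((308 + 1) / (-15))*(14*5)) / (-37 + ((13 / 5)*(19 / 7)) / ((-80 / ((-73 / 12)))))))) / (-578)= -1225169 / 11531385600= -0.00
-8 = -8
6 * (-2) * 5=-60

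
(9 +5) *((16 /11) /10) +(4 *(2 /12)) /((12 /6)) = 391 /165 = 2.37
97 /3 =32.33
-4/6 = -2/3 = -0.67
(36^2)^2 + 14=1679630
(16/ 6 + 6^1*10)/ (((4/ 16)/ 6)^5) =498991104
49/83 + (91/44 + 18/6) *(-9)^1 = -164425/3652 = -45.02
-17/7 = -2.43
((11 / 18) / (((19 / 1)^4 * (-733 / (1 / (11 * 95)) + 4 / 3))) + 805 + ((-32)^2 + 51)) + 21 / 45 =5631457451298713 / 2994712722710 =1880.47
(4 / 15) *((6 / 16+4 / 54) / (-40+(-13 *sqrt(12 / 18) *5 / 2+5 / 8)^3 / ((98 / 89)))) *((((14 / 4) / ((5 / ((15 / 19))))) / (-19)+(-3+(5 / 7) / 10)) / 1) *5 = 30227873125366784 / 4234362920812060654755+325697945444085760 *sqrt(6) / 7621853257461709178559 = 0.00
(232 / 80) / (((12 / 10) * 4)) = 29 / 48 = 0.60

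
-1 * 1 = -1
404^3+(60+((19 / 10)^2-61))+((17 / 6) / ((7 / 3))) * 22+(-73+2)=46157455627 / 700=65939222.32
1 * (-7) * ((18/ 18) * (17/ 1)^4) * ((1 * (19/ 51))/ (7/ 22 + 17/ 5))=-71877190/ 1227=-58579.62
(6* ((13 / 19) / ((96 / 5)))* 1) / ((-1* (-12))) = 65 / 3648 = 0.02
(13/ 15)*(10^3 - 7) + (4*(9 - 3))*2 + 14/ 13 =59129/ 65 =909.68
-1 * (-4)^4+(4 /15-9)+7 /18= -23791 /90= -264.34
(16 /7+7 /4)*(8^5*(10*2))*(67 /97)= 1240432640 /679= 1826852.19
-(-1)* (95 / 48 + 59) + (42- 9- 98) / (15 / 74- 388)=84226999 / 1377456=61.15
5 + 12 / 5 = 37 / 5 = 7.40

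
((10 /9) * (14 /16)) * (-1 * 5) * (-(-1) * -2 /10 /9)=35 /324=0.11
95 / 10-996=-1973 / 2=-986.50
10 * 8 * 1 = 80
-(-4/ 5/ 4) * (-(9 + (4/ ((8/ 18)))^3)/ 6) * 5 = -123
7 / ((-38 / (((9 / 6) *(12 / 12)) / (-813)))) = 7 / 20596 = 0.00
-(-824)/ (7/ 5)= 4120/ 7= 588.57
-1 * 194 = -194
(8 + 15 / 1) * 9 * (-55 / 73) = -11385 / 73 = -155.96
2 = 2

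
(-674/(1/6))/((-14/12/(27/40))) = 2339.74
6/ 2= 3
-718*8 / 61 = -5744 / 61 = -94.16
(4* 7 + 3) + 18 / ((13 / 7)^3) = 33.81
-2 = -2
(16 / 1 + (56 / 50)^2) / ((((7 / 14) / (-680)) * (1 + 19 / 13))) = -1191632 / 125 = -9533.06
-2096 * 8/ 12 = -4192/ 3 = -1397.33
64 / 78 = 32 / 39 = 0.82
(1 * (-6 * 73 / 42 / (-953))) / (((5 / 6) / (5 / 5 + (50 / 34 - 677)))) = -5022546 / 567035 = -8.86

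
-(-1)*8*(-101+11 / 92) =-807.04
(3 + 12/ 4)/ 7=6/ 7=0.86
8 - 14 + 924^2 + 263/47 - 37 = 40125714/47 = 853738.60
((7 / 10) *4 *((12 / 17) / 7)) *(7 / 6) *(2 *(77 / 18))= 2156 / 765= 2.82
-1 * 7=-7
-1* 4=-4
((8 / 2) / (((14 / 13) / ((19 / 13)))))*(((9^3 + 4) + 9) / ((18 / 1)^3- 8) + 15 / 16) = 8417 / 1456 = 5.78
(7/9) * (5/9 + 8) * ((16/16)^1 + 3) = 26.62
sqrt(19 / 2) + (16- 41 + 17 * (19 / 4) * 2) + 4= sqrt(38) / 2 + 281 / 2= 143.58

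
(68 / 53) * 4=272 / 53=5.13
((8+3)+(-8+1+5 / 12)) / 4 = 1.10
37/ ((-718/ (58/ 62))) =-0.05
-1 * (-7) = 7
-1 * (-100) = 100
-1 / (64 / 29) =-29 / 64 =-0.45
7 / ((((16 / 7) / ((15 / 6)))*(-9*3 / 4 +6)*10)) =-1.02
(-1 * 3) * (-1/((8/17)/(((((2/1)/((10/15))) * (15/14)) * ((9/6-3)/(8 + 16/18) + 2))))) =134487/3584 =37.52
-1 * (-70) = 70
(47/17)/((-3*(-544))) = 47/27744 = 0.00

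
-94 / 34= -47 / 17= -2.76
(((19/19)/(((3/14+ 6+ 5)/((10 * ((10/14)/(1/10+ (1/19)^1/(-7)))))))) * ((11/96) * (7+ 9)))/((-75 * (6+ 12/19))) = -39710/1564191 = -0.03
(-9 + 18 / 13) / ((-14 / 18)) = 891 / 91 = 9.79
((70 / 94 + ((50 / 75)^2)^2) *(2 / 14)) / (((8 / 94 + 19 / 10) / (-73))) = -2618510 / 529011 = -4.95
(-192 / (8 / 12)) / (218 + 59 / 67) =-19296 / 14665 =-1.32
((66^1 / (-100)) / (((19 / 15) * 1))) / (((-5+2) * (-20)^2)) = 33 / 76000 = 0.00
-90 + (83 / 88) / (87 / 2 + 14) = -455317 / 5060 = -89.98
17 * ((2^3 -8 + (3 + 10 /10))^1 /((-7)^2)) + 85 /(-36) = -0.97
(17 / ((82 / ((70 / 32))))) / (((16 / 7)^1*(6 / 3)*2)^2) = 29155 / 5373952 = 0.01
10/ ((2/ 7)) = 35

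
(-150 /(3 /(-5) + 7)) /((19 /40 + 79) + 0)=-1875 /6358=-0.29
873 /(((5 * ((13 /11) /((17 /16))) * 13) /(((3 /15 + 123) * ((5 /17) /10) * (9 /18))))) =739431 /33800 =21.88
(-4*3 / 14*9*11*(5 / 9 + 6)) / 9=-61.81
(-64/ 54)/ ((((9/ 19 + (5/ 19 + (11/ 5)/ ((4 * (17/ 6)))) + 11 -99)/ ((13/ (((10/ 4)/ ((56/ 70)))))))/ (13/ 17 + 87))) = 4.97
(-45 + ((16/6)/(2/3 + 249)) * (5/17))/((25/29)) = -3323081/63665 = -52.20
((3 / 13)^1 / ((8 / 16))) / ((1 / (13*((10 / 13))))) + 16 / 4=112 / 13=8.62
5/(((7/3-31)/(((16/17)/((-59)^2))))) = -120/2544611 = -0.00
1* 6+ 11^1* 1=17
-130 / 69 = -1.88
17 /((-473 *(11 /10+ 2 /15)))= -510 /17501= -0.03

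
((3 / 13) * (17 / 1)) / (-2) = -51 / 26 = -1.96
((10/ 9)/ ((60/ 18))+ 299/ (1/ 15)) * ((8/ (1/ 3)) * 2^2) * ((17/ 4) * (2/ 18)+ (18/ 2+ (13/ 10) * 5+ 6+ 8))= 116152192/ 9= 12905799.11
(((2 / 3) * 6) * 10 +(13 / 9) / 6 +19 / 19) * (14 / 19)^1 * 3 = 15589 / 171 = 91.16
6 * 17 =102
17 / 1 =17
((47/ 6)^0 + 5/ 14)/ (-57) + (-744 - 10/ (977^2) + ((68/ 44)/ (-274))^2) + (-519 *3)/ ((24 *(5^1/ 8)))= -771916848444358501/ 910468494986820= -847.82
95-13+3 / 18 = 493 / 6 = 82.17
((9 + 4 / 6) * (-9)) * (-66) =5742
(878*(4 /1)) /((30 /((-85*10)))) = -298520 /3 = -99506.67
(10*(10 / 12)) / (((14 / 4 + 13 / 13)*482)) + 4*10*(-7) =-280.00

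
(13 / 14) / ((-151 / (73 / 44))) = -0.01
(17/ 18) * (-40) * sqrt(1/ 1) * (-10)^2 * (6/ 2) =-34000/ 3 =-11333.33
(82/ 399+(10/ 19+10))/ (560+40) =2141/ 119700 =0.02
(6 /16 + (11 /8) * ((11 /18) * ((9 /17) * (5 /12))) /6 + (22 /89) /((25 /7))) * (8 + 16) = 11.40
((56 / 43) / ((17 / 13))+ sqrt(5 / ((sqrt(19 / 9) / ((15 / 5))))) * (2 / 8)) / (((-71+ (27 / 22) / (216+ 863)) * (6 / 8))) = -69125056 / 3696018603 - 23738 * 19^(3 / 4) * sqrt(5) / 32022049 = -0.03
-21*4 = -84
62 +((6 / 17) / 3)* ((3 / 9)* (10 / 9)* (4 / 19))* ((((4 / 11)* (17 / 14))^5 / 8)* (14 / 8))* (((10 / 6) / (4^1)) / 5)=36896563197938 / 595105831089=62.00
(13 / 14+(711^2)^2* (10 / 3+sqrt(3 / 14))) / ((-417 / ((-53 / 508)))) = 4514742838791* sqrt(42) / 988568+632063997431429 / 2965704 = 242721670.94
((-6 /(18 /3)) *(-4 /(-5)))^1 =-4 /5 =-0.80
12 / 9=4 / 3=1.33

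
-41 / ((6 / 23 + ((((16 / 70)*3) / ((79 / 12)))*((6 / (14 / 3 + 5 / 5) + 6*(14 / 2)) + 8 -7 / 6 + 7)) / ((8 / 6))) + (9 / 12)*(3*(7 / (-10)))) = -50657960 / 3867609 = -13.10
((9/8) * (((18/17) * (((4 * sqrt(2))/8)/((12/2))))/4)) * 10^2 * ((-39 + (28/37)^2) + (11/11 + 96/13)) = -105.44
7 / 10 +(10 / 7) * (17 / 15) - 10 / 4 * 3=-544 / 105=-5.18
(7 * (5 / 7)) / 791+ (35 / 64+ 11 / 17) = 1032949 / 860608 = 1.20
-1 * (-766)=766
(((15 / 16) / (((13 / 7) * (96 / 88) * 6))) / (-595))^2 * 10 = 605 / 3600949248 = 0.00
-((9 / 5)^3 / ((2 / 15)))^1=-2187 / 50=-43.74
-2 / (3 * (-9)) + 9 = 245 / 27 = 9.07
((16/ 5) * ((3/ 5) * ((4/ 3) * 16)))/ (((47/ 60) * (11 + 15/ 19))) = 7296/ 1645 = 4.44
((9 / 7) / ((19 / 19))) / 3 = 3 / 7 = 0.43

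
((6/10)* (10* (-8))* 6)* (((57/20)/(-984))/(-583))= -171/119515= -0.00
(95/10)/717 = 19/1434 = 0.01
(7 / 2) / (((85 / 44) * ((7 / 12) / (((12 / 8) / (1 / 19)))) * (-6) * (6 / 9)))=-1881 / 85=-22.13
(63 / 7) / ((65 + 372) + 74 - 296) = 9 / 215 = 0.04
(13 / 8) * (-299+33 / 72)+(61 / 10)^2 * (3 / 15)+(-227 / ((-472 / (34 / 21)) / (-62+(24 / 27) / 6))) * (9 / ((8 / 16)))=-39982656563 / 29736000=-1344.59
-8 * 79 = -632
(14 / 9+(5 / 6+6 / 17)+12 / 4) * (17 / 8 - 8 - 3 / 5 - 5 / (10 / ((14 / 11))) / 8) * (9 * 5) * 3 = -3800391 / 748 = -5080.74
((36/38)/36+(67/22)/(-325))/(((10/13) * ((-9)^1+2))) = -1151/365750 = -0.00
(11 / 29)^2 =121 / 841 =0.14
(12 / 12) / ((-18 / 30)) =-5 / 3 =-1.67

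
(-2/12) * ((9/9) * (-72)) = 12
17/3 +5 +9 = 59/3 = 19.67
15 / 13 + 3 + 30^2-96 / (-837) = 904.27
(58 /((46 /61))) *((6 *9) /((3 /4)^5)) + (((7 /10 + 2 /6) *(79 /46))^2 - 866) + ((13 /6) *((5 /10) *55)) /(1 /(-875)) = -7511012211 /211600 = -35496.28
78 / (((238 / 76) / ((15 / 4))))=11115 / 119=93.40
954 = 954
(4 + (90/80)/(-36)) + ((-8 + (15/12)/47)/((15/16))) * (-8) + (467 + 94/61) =743882531/1376160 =540.55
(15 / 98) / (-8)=-15 / 784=-0.02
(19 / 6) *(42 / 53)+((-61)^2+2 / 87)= 17169208 / 4611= 3723.53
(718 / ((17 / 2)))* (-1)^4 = 1436 / 17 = 84.47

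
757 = 757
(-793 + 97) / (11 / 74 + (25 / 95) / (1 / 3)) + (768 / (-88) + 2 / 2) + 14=-10673325 / 14509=-735.63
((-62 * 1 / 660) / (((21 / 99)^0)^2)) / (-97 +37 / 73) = 2263 / 2324520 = 0.00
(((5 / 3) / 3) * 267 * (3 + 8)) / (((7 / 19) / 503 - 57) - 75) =-46781515 / 3784551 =-12.36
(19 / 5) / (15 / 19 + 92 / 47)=16967 / 12265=1.38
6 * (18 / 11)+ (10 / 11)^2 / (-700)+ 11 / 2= 25947 / 1694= 15.32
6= 6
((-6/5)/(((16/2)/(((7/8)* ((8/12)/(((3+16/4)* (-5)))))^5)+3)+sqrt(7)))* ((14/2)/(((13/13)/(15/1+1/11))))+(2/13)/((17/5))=3486* sqrt(7)/1064204696573568000055+10642051758277322489332/235189237942758528012155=0.05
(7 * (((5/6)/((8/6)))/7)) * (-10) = -25/4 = -6.25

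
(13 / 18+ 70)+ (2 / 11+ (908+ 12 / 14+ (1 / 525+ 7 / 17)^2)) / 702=72.02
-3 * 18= -54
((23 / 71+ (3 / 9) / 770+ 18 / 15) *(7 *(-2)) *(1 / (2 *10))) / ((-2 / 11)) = 250013 / 42600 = 5.87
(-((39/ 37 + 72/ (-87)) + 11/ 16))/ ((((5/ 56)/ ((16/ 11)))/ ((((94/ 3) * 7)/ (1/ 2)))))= -1156363936/ 177045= -6531.47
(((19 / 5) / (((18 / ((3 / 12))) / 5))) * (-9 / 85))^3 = -6859 / 314432000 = -0.00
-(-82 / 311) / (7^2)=82 / 15239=0.01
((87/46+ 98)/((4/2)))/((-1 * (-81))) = 4595/7452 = 0.62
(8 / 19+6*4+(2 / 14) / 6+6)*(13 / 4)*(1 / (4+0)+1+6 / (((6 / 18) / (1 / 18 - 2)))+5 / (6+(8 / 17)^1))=-458276585 / 140448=-3262.96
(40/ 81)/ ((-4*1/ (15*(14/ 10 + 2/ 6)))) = -260/ 81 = -3.21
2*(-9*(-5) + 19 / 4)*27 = 5373 / 2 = 2686.50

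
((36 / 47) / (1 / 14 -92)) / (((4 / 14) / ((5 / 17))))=-980 / 114257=-0.01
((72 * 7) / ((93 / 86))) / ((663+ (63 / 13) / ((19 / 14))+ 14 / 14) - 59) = 0.77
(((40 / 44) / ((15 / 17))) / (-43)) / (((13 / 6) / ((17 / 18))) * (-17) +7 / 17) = 289 / 465432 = 0.00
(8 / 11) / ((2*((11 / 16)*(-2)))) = -32 / 121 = -0.26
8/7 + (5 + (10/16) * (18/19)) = 3583/532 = 6.73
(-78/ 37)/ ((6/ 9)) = -117/ 37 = -3.16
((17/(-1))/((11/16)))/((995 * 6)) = -136/32835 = -0.00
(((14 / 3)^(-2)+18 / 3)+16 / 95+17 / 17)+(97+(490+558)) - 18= 21119071 / 18620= 1134.21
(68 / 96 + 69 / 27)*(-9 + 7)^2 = 13.06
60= 60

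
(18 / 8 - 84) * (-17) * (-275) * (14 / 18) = -3567025 / 12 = -297252.08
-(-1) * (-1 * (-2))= 2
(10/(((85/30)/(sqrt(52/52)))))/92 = 15/391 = 0.04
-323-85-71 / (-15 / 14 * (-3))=-19354 / 45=-430.09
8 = 8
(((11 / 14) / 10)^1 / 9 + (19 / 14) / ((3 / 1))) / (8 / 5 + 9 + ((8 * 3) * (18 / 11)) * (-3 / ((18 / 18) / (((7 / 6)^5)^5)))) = -556345442629582848 / 6692553856096484213987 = -0.00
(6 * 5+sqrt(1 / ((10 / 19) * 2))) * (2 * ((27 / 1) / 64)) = 27 * sqrt(95) / 320+405 / 16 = 26.13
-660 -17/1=-677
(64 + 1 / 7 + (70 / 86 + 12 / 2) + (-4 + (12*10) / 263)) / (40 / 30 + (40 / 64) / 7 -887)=-128078928 / 1682519093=-0.08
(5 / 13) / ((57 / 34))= 170 / 741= 0.23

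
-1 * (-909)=909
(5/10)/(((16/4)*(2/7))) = 7/16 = 0.44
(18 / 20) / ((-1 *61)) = -9 / 610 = -0.01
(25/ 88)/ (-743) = -25/ 65384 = -0.00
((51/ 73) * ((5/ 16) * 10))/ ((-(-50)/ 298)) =7599/ 584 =13.01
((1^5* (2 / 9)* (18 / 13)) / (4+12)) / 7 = 1 / 364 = 0.00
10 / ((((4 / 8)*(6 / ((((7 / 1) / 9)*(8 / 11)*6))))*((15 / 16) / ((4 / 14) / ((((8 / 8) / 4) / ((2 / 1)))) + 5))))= 8704 / 99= 87.92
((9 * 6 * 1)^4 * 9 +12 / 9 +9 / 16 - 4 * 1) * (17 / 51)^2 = 3673320091 / 432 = 8503055.77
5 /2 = 2.50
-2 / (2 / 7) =-7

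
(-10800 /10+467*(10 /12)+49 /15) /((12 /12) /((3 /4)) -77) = 20627 /2270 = 9.09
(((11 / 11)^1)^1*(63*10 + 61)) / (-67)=-691 / 67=-10.31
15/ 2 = 7.50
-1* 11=-11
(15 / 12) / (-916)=-5 / 3664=-0.00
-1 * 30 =-30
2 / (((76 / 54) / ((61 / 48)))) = 549 / 304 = 1.81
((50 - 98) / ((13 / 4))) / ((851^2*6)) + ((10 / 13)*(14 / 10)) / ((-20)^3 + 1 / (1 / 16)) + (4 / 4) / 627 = 34324521419 / 23564625705192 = 0.00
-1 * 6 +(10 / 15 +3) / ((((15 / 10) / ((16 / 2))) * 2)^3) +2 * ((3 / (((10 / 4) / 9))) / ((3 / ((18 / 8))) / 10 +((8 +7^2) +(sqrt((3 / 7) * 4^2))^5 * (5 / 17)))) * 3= 11309864354102794 / 172862930665287 - 559648051200 * sqrt(21) / 2134110255127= 64.23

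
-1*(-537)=537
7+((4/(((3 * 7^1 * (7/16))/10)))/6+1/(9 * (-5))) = 5662/735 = 7.70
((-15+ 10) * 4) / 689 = -20 / 689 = -0.03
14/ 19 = 0.74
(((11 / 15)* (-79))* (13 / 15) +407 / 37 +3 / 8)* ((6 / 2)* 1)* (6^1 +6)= -69901 / 50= -1398.02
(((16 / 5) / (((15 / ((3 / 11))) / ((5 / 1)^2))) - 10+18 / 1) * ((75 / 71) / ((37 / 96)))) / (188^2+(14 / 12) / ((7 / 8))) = 561600 / 766030573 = 0.00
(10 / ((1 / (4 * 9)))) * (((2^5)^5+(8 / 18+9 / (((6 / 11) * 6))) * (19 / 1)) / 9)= 12079617370 / 9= 1342179707.78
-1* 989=-989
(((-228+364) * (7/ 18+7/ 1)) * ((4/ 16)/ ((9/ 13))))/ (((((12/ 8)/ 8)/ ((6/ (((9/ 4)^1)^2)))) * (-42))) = -1074944/ 19683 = -54.61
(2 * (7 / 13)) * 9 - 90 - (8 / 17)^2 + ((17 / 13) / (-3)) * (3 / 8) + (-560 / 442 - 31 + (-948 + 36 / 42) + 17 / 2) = -221248739 / 210392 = -1051.60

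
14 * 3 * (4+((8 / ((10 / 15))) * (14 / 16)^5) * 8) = 1144857 / 512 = 2236.05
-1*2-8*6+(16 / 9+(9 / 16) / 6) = -13861 / 288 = -48.13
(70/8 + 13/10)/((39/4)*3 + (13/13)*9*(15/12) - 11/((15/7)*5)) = 3015/11842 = 0.25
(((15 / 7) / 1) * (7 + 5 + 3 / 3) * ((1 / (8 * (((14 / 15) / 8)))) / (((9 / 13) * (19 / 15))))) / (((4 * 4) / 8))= 63375 / 3724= 17.02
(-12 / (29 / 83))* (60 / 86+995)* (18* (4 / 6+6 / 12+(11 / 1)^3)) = -1022554241460 / 1247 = -820011420.58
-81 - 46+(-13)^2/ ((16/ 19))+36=109.69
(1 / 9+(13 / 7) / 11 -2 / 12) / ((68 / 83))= 13031 / 94248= 0.14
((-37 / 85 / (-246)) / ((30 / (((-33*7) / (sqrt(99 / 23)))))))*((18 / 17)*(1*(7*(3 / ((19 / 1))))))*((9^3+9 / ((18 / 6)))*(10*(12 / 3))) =-15925392*sqrt(253) / 1125655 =-225.03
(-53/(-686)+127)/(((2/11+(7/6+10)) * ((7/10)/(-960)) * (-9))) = 3068560000/1798349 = 1706.32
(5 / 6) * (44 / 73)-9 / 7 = -1201 / 1533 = -0.78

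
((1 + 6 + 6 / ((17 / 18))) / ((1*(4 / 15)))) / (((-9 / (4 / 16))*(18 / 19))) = -21565 / 14688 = -1.47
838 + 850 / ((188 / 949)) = 482097 / 94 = 5128.69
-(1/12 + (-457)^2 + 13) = -2506345/12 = -208862.08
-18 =-18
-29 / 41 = -0.71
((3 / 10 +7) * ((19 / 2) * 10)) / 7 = 1387 / 14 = 99.07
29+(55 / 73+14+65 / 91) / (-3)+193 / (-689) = 24889148 / 1056237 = 23.56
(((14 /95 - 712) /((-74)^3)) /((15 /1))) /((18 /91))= 341887 /577444200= 0.00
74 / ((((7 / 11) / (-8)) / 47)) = -306064 / 7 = -43723.43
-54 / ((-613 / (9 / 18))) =27 / 613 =0.04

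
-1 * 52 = -52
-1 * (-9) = 9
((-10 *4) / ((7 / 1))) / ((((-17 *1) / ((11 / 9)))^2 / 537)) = -866360 / 54621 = -15.86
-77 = -77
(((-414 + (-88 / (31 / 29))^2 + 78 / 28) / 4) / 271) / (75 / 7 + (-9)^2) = 85645379 / 1337573616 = 0.06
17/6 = 2.83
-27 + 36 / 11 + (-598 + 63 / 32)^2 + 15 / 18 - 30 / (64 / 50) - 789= 354417.92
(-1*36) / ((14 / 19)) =-342 / 7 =-48.86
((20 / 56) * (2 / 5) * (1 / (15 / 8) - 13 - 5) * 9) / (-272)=393 / 4760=0.08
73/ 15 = 4.87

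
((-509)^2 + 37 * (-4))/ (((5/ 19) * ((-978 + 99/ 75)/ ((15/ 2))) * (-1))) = 40997725/ 5426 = 7555.79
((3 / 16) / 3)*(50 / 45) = 5 / 72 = 0.07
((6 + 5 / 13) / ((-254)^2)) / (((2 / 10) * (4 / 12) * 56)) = 1245 / 46967648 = 0.00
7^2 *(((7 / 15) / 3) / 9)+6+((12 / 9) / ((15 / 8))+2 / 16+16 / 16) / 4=18937 / 2592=7.31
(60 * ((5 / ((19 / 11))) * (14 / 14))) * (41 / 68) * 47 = 1589775 / 323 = 4921.90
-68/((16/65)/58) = -32045/2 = -16022.50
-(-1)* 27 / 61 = 27 / 61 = 0.44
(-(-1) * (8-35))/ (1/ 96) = -2592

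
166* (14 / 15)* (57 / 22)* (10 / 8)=11039 / 22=501.77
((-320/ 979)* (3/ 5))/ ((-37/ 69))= 13248/ 36223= 0.37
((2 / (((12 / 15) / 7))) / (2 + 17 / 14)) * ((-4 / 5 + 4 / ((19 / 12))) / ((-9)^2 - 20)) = 8036 / 52155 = 0.15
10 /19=0.53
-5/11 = -0.45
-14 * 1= -14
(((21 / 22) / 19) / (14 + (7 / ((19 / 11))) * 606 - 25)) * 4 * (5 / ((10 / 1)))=21 / 510983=0.00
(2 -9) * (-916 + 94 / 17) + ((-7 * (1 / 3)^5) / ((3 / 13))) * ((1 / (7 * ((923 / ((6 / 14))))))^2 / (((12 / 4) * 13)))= 7693371034724449 / 1207126313757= 6373.29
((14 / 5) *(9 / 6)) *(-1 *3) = -63 / 5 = -12.60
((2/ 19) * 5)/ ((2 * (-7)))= -5/ 133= -0.04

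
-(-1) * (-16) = -16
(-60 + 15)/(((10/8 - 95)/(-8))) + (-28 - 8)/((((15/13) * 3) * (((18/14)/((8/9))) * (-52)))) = -7496/2025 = -3.70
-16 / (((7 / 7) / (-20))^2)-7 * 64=-6848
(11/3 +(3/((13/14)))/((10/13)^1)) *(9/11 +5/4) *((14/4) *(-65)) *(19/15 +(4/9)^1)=-3420053/540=-6333.43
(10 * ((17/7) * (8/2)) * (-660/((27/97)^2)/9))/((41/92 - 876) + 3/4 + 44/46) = 64748974400/615375873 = 105.22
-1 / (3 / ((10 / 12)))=-5 / 18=-0.28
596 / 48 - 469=-5479 / 12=-456.58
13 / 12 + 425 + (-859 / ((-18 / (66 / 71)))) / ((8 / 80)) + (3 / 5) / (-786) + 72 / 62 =15065736769 / 17299860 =870.86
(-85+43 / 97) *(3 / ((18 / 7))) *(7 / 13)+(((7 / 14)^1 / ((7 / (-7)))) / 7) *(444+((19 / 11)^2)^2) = -3155909981 / 36924602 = -85.47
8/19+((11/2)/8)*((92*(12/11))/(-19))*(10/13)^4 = -0.85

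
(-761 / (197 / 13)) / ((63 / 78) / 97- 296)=24950146 / 147058727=0.17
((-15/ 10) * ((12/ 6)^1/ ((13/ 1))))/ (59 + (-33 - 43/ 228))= -684/ 76505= -0.01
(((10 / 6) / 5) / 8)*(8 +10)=3 / 4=0.75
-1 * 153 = -153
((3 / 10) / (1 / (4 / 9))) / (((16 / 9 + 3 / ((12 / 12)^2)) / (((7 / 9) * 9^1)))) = 42 / 215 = 0.20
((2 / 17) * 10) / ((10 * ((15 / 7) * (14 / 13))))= 13 / 255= 0.05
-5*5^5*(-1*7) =109375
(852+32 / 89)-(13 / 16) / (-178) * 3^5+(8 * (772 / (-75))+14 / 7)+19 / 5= 776.92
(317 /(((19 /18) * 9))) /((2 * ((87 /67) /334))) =7093826 /1653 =4291.49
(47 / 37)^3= 103823 / 50653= 2.05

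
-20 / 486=-10 / 243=-0.04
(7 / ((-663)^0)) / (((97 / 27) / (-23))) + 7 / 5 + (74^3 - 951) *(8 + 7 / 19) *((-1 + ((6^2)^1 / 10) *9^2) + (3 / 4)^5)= 488663665025323 / 496640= 983939402.84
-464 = -464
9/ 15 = 3/ 5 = 0.60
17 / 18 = 0.94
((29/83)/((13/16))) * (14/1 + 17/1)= 14384/1079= 13.33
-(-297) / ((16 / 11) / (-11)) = -35937 / 16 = -2246.06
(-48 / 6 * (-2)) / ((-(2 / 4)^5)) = -512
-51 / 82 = -0.62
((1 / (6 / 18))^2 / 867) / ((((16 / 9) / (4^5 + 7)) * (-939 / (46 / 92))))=-9279 / 2894624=-0.00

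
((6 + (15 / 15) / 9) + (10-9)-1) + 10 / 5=73 / 9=8.11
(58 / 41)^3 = 195112 / 68921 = 2.83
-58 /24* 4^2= -116 /3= -38.67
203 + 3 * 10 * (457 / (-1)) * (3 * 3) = -123187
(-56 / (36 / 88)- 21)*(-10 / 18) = 7105 / 81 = 87.72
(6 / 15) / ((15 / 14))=28 / 75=0.37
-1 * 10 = -10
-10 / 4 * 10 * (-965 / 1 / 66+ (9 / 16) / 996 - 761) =3399079925 / 175296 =19390.52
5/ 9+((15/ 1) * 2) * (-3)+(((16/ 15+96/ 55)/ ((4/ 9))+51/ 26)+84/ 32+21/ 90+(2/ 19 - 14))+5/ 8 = -8956355/ 97812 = -91.57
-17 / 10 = -1.70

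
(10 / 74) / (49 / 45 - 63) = -225 / 103082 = -0.00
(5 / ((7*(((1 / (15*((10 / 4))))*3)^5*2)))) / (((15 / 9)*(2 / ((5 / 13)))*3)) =48828125 / 11648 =4191.98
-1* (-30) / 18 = 5 / 3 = 1.67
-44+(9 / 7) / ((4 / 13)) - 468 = -14219 / 28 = -507.82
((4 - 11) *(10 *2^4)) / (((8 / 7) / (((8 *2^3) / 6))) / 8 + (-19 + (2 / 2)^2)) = 250880 / 4029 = 62.27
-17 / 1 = -17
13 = 13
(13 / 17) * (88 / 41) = 1144 / 697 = 1.64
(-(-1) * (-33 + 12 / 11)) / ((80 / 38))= -6669 / 440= -15.16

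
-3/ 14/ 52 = -0.00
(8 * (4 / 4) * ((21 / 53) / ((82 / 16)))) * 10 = 13440 / 2173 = 6.18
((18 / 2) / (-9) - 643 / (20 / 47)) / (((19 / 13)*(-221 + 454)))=-393133 / 88540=-4.44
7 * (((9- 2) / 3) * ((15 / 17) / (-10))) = -49 / 34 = -1.44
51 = 51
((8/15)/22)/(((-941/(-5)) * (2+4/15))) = 10/175967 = 0.00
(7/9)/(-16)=-7/144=-0.05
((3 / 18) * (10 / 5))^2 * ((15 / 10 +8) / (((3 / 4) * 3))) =38 / 81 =0.47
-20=-20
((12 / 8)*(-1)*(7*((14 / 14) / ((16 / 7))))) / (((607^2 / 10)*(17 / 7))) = -5145 / 100218128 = -0.00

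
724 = 724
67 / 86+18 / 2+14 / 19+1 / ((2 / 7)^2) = 74399 / 3268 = 22.77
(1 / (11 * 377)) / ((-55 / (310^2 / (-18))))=9610 / 410553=0.02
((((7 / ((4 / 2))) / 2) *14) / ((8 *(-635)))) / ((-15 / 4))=49 / 38100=0.00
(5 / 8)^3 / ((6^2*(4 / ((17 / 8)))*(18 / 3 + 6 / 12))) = 2125 / 3833856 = 0.00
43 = 43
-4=-4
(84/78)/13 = 14/169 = 0.08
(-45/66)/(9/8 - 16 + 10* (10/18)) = 540/7381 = 0.07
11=11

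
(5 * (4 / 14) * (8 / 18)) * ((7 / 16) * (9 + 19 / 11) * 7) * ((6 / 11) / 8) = 2065 / 1452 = 1.42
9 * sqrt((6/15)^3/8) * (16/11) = 144 * sqrt(5)/275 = 1.17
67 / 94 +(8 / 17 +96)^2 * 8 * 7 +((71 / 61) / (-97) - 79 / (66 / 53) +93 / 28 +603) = 38743589830422523 / 74262444564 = 521711.75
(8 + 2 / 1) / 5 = 2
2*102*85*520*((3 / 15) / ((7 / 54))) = 97381440 / 7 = 13911634.29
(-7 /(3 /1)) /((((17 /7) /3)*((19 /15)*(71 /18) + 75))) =-13230 /367183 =-0.04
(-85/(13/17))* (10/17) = -850/13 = -65.38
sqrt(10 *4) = 2 *sqrt(10) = 6.32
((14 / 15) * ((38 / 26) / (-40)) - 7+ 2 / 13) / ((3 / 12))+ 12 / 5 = -24493 / 975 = -25.12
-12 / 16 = -3 / 4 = -0.75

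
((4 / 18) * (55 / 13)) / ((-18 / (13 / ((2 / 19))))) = -6.45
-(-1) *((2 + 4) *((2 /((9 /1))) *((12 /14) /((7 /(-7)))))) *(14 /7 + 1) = -24 /7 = -3.43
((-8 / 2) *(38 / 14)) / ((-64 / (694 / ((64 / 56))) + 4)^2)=-16014397 / 22372900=-0.72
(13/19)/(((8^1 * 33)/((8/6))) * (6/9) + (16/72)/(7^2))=441/85082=0.01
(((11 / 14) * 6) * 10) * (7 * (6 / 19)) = 1980 / 19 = 104.21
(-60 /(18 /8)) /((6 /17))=-680 /9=-75.56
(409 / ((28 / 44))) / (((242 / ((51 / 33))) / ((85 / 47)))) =591005 / 79618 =7.42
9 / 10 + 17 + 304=3219 / 10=321.90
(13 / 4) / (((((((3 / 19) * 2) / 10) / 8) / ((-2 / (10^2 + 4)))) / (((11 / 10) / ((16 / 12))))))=-13.06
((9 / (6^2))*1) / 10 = 0.02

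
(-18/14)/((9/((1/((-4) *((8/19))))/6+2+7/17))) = -7549/22848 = -0.33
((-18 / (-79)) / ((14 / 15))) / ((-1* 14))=-135 / 7742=-0.02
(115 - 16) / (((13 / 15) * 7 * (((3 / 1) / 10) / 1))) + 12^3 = 162198 / 91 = 1782.40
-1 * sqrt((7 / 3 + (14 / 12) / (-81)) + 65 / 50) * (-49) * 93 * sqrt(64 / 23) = 12152 * sqrt(1516965) / 1035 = 14460.90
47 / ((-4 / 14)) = -329 / 2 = -164.50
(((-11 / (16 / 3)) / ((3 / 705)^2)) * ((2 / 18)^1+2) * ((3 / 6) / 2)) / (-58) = 1036.46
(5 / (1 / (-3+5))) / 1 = 10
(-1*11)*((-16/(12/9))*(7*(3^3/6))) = 4158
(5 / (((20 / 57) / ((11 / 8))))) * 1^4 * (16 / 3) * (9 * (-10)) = -9405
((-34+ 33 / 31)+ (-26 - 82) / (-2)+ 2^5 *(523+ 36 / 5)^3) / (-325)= -18481654929017 / 1259375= -14675259.50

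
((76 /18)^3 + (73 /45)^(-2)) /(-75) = -293889113 /291363075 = -1.01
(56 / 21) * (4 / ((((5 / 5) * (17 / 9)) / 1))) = 96 / 17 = 5.65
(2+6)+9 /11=97 /11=8.82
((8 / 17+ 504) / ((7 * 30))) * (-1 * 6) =-8576 / 595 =-14.41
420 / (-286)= -210 / 143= -1.47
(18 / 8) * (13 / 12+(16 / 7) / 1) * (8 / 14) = 849 / 196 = 4.33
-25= -25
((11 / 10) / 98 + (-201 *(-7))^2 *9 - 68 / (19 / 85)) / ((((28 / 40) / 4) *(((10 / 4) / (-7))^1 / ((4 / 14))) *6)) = -1326975660916 / 97755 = -13574504.23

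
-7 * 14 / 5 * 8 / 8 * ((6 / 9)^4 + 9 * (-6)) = 427084 / 405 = 1054.53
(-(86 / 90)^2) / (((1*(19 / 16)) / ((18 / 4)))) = -14792 / 4275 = -3.46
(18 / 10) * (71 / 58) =639 / 290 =2.20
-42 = -42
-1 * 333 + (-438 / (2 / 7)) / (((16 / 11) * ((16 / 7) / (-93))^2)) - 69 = -7148202855 / 4096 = -1745166.71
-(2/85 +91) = -7737/85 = -91.02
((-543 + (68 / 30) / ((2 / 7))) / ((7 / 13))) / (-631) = 104338 / 66255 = 1.57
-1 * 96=-96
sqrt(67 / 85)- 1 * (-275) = sqrt(5695) / 85 + 275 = 275.89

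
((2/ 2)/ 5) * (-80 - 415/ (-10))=-7.70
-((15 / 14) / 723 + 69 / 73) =-233171 / 246302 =-0.95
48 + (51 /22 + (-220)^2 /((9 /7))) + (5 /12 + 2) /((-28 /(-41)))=417998765 /11088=37698.30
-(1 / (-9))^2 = -1 / 81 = -0.01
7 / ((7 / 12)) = 12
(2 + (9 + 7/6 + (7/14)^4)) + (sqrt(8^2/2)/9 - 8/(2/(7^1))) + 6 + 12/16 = -433/48 + 4 *sqrt(2)/9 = -8.39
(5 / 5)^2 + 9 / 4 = 13 / 4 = 3.25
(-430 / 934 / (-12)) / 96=0.00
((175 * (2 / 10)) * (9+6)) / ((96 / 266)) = 23275 / 16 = 1454.69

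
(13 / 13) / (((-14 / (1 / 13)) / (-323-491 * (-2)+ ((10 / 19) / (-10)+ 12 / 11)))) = -68974 / 19019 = -3.63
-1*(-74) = 74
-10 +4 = -6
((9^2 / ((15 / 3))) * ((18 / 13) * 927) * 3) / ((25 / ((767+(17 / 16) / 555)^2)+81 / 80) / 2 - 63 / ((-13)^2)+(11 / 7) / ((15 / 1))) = 1643198257211271609506112 / 6275979613223999533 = 261823.39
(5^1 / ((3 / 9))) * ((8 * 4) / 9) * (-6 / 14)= -160 / 7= -22.86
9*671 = 6039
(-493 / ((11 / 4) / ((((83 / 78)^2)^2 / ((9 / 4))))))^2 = 547417374729161776009 / 52455042761974281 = 10435.93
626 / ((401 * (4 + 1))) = 626 / 2005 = 0.31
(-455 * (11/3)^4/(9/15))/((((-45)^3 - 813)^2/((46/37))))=-904475/44862626466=-0.00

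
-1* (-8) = 8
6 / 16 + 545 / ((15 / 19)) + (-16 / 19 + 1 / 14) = 2202281 / 3192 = 689.94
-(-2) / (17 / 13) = 26 / 17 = 1.53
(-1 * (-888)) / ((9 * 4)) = 74 / 3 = 24.67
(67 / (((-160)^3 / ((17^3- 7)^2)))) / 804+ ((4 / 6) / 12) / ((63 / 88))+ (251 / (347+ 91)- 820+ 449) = -62871133864573 / 169537536000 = -370.84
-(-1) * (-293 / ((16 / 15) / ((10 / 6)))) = -7325 / 16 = -457.81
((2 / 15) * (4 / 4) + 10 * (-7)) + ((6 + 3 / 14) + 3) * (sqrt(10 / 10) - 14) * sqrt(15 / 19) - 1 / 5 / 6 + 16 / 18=-1677 * sqrt(285) / 266 - 6211 / 90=-175.44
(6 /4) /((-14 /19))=-57 /28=-2.04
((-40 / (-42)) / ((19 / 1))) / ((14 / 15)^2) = 375 / 6517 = 0.06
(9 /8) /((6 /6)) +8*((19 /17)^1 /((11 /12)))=16275 /1496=10.88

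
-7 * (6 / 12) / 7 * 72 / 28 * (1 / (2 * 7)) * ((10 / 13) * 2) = -90 / 637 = -0.14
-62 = -62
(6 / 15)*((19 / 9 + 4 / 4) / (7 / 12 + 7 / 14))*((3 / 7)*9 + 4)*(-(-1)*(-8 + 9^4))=2306656 / 39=59145.03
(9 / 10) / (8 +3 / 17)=153 / 1390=0.11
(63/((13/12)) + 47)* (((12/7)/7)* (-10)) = -164040/637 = -257.52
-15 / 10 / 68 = -3 / 136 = -0.02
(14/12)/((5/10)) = 7/3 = 2.33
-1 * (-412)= 412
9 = 9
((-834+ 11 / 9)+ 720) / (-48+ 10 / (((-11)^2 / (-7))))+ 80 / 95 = 3179917 / 1005138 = 3.16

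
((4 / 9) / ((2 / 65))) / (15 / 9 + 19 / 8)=3.57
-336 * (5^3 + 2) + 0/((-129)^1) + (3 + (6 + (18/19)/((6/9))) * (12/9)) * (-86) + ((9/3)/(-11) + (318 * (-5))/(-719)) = -6578715415/150271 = -43779.01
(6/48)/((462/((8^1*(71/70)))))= 71/32340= 0.00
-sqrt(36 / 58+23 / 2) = -sqrt(40774) / 58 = -3.48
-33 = -33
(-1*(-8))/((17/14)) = 112/17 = 6.59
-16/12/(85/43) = -0.67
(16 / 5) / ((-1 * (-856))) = 2 / 535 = 0.00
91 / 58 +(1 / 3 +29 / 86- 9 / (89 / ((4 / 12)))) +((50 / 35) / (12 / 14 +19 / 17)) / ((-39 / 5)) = 143287633 / 67810613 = 2.11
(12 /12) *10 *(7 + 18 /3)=130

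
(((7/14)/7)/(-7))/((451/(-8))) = 0.00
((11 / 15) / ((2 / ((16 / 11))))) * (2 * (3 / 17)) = 0.19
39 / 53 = 0.74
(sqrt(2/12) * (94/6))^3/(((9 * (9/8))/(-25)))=-5191150 * sqrt(6)/19683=-646.02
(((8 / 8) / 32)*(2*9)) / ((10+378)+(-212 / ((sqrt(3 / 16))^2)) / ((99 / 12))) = 891 / 397504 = 0.00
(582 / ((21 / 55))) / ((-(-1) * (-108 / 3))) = -5335 / 126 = -42.34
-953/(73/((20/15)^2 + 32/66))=-213472/7227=-29.54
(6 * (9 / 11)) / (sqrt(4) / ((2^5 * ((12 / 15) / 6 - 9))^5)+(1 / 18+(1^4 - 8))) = -0.71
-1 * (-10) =10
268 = 268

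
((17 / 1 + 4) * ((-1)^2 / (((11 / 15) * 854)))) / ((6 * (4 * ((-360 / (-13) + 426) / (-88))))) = -65 / 239852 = -0.00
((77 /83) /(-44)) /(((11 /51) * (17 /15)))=-315 /3652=-0.09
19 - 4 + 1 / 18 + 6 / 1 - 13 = 8.06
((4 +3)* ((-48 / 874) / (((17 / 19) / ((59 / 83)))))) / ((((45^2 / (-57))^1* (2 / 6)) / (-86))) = -5398736 / 2433975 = -2.22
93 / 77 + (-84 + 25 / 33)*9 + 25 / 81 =-4663189 / 6237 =-747.67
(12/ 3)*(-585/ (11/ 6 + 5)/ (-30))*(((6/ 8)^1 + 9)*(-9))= -41067/ 41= -1001.63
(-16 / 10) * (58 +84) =-1136 / 5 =-227.20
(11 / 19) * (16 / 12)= 44 / 57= 0.77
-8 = -8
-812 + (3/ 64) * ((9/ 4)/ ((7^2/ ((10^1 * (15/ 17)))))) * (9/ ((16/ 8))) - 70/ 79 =-13692920289/ 16846592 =-812.80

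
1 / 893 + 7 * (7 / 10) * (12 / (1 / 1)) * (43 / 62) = 5644808 / 138415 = 40.78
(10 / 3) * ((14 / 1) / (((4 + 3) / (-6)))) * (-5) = 200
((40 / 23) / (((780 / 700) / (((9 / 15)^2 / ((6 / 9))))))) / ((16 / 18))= 567 / 598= 0.95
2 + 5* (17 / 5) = 19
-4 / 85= -0.05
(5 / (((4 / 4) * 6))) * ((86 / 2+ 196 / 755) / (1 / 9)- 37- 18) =126212 / 453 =278.61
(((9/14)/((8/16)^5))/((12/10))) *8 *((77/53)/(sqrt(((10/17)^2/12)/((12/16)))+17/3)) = 33.98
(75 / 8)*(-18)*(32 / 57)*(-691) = 65463.16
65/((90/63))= 91/2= 45.50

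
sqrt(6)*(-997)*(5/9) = -4985*sqrt(6)/9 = -1356.75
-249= -249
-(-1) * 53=53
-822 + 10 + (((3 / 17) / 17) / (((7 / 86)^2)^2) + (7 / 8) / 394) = -1258700386617 / 2187138128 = -575.50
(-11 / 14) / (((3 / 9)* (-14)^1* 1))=33 / 196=0.17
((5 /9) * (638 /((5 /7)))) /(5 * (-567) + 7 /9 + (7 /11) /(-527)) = -3698486 /21124277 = -0.18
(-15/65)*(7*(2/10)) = -21/65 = -0.32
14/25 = 0.56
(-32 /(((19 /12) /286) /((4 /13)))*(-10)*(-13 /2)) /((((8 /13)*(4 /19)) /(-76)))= 67816320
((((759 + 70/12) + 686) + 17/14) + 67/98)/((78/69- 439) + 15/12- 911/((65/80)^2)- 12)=-3320298722/4179358323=-0.79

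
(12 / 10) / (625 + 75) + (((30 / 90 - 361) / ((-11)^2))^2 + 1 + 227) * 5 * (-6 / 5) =-109249064231 / 76865250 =-1421.31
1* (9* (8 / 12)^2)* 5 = 20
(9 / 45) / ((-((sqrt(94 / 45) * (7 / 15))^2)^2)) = -20503125 / 21215236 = -0.97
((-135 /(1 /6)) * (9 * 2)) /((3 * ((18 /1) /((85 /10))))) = -2295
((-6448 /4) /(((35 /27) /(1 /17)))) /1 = -43524 /595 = -73.15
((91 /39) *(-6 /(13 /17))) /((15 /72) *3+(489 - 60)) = -272 /6383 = -0.04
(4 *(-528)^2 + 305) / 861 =1115441 / 861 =1295.52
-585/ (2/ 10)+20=-2905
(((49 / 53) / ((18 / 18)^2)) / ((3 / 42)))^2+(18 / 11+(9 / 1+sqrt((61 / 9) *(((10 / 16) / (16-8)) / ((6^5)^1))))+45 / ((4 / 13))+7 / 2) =sqrt(1830) / 5184+40529337 / 123596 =327.93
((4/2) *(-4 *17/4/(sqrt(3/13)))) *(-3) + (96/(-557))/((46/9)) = -432/12811 + 34 *sqrt(39) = 212.30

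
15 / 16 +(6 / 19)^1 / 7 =2091 / 2128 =0.98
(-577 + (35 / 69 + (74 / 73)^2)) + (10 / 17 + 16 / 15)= -5978067252 / 10418195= -573.81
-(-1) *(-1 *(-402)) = 402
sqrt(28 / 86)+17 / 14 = sqrt(602) / 43+17 / 14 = 1.78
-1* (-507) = 507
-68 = -68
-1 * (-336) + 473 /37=12905 /37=348.78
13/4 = 3.25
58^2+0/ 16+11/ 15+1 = 50486/ 15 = 3365.73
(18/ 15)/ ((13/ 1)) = 6/ 65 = 0.09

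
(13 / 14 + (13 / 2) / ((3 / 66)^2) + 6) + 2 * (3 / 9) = 3153.60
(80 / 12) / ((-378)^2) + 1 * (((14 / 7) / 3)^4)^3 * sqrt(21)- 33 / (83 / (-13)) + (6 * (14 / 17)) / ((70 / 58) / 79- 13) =4096 * sqrt(21) / 531441 + 1794812990333 / 374842135647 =4.82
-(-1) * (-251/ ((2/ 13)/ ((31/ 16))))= -101153/ 32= -3161.03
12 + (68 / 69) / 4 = 12.25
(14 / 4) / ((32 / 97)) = 679 / 64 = 10.61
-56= -56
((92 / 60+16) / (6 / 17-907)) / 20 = -4471 / 4623900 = -0.00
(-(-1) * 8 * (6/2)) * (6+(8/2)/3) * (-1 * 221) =-38896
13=13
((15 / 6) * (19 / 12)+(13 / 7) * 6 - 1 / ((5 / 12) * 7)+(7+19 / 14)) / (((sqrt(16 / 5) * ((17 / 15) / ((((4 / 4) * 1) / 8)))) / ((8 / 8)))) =19417 * sqrt(5) / 30464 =1.43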